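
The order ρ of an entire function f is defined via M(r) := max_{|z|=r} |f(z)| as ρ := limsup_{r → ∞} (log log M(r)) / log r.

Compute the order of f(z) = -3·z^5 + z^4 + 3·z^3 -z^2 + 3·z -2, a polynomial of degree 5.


|f(z)| ≤ Σ|c_k|·r^k = O(r^5) as r → ∞. Polynomial growth is O(e^{r^ε}) for every ε > 0 (since r^5/e^{r^ε} → 0), so ρ ≤ ε for all ε > 0, i.e. ρ = 0. Every nonconstant polynomial has order 0.
Therefore ρ = 0.

Order ρ = 0.


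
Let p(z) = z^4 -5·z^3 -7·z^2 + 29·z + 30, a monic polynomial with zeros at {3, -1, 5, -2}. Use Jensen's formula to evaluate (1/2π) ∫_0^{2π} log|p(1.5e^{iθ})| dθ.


Zeros: -2, -1, 3, 5; r = 1.5.
Inside |z| < r: -1. Outside (|z| ≥ r): -2, 3, 5.
p(0) = 30, so log|p(0)| = log(30) = 3.4012.
Apply Jensen: I(r) = log|p(0)| + Σ_k log(r/|z_k|), summed over zeros inside |z| < r.
  log(r/|z_k|) for z_k = -1: log(1.5/1) = 0.4055
  Outside zeros (-2, 3, 5) contribute nothing to the Jensen sum.
Sum over inside zeros: 0.4055.
I(r) = log|p(0)| + (inside sum) = 3.4012 + 0.4055 = 3.8067.
Note: since some zeros are outside |z| ≤ r, the simplified n·log(r) form does NOT apply — only the inside zeros contribute.

I(r) ≈ 3.8067.


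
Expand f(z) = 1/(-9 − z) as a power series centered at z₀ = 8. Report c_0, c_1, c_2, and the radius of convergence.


Let w = z − z₀, so z = z₀ + w.
Then -9 − z = -9 − (z₀ + w) = (-9 − z₀) − w = -17 − w.
f(z) = 1/(-17 − w) = (1/(-17)) · 1/(1 − w/(-17)) = Σ_{n≥0} w^n / (-17)^(n+1).
So c_n = 1/(-17)^(n+1):
  c_0 = 1/(-17)^1 = -1/17.
  c_1 = 1/(-17)^2 = 1/289.
  c_2 = 1/(-17)^3 = -1/4913.
The series is valid for |w/d| < 1, i.e. |z − z₀| < |d|.
Radius of convergence: R = |-9 − z₀| = |-17| = 17 (distance from z₀ to the singularity z = -9).

c_0 = -1/17, c_1 = 1/289, c_2 = -1/4913; R = 17.


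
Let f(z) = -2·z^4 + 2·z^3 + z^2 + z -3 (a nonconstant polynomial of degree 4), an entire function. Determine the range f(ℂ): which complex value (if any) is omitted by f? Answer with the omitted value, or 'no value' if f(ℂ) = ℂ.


Little Picard bounds the complement of f(ℂ) to at most one point.
For every w ∈ ℂ, the equation p(z) − w = 0 is a nonconstant polynomial in z and hence has at least one root by the fundamental theorem of algebra. So p is surjective onto ℂ, omitting no value.

Omitted value: no value.


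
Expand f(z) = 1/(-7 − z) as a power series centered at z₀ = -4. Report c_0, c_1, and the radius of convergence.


Let w = z − z₀, so z = z₀ + w.
Then -7 − z = -7 − (z₀ + w) = (-7 − z₀) − w = -3 − w.
f(z) = 1/(-3 − w) = (1/(-3)) · 1/(1 − w/(-3)) = Σ_{n≥0} w^n / (-3)^(n+1).
So c_n = 1/(-3)^(n+1):
  c_0 = 1/(-3)^1 = -1/3.
  c_1 = 1/(-3)^2 = 1/9.
The series is valid for |w/d| < 1, i.e. |z − z₀| < |d|.
Radius of convergence: R = |-7 − z₀| = |-3| = 3 (distance from z₀ to the singularity z = -7).

c_0 = -1/3, c_1 = 1/9; R = 3.


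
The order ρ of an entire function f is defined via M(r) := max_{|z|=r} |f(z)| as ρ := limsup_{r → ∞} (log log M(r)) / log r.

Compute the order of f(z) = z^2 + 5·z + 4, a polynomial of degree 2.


|f(z)| ≤ Σ|c_k|·r^k = O(r^2) as r → ∞. Polynomial growth is O(e^{r^ε}) for every ε > 0 (since r^2/e^{r^ε} → 0), so ρ ≤ ε for all ε > 0, i.e. ρ = 0. Every nonconstant polynomial has order 0.
Therefore ρ = 0.

Order ρ = 0.


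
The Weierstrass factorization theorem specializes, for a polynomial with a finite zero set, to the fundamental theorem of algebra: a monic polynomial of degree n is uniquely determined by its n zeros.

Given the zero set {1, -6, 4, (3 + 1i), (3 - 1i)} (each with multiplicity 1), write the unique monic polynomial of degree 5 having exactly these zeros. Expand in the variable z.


The polynomial is p(z) = ∏_{α ∈ S} (z − α), where S = {1, -6, 4, (3 + 1i), (3 - 1i)}.
Expanding the product yields: p(z) = z^5 -5·z^4 -22·z^3 + 190·z^2 -404·z + 240.
Note conjugate pairs combine to real quadratics: (z − (3+1i))(z − (3−1i)) = z² − 6z + 10.
The resulting polynomial has degree 5 and real coefficients as required.

p(z) = z^5 -5·z^4 -22·z^3 + 190·z^2 -404·z + 240.


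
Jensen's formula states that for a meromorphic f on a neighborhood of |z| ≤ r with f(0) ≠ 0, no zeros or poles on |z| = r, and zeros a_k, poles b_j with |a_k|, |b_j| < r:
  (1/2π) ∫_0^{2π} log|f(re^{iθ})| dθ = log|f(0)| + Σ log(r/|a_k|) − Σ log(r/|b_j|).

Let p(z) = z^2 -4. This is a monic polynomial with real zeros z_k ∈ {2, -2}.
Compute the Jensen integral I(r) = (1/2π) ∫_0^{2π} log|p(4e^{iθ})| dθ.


Zeros: -2, 2; r = 4.
Inside |z| < r: -2, 2. Outside (|z| ≥ r): ∅.
p(0) = -4, so log|p(0)| = log(4) = 1.3863.
Apply Jensen: I(r) = log|p(0)| + Σ_k log(r/|z_k|), summed over zeros inside |z| < r.
  log(r/|z_k|) for z_k = 2: log(4/2) = 0.6931
  log(r/|z_k|) for z_k = -2: log(4/2) = 0.6931
Sum over inside zeros: 1.3863.
I(r) = log|p(0)| + (inside sum) = 1.3863 + 1.3863 = 2.7726.
Closed form (all zeros inside, monic): I(r) = n·log(r) = 2·log(4) = 2.7726. ✓

I(r) ≈ 2.7726.


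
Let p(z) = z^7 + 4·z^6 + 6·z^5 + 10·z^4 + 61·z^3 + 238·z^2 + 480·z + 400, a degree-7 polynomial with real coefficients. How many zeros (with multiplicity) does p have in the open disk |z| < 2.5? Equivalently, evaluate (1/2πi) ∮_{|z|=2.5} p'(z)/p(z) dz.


The zeros of p are: (-2 + 1i), (-2 - 1i), -2, (-1 + 2i), (-1 - 2i), (2 + 2i), (2 - 2i).
Their magnitudes are: 2.236, 2.236, 2, 2.236, 2.236, 2.828, 2.828.
Zeros with |z| < R = 2.5: (-2 + 1i), (-2 - 1i), -2, (-1 + 2i), (-1 - 2i).
Count = 5.
By the argument principle, (1/2πi) ∮_{|z|=R} p'(z)/p(z) dz equals exactly this count.

Number of zeros inside |z| < 2.5: 5.


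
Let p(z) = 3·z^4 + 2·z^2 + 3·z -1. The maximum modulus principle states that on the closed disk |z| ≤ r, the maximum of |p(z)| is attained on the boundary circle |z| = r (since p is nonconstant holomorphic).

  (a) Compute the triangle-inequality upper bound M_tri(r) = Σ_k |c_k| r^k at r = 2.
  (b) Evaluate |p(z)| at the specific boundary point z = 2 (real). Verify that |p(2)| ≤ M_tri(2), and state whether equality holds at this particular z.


Coefficients: c_0 = -1, c_1 = 3, c_2 = 2, c_3 = 0, c_4 = 3. Radius r = 2.
Part (a). Triangle bound: M_tri(r) = Σ_k |c_k| r^k
  = |-1|·2^0 + |3|·2^1 + |2|·2^2 + |0|·2^3 + |3|·2^4
  = 1 + 6 + 8 + 0 + 48 = 63.
This bounds M(r) := max_{|z|=r} |p(z)| from above; equality holds iff all terms c_k z^k can be made to align in phase at a single z on |z|=r.
Part (b). At z = 2 (real, on the circle |z| = r):
  p(2) = (-1)·2^0 + (3)·2^1 + (2)·2^2 + (0)·2^3 + (3)·2^4 = 61.
  |p(2)| = 61.
Check: |p(2)| = 61 ≤ 63 = M_tri(2). ✓ Equality does not hold at z = 2 (the coefficients have mixed signs, so the terms do not all align in phase there).

M_tri(2) = 63; |p(2)| = 61; equality at z=2: no.


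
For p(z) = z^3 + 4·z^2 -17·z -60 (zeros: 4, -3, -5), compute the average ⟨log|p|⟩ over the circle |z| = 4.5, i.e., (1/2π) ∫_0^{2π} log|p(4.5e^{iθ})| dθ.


Zeros: -5, -3, 4; r = 4.5.
Inside |z| < r: -3, 4. Outside (|z| ≥ r): -5.
p(0) = -60, so log|p(0)| = log(60) = 4.0943.
Apply Jensen: I(r) = log|p(0)| + Σ_k log(r/|z_k|), summed over zeros inside |z| < r.
  log(r/|z_k|) for z_k = 4: log(4.5/4) = 0.1178
  log(r/|z_k|) for z_k = -3: log(4.5/3) = 0.4055
  Outside zeros (-5) contribute nothing to the Jensen sum.
Sum over inside zeros: 0.5232.
I(r) = log|p(0)| + (inside sum) = 4.0943 + 0.5232 = 4.6176.
Note: since some zeros are outside |z| ≤ r, the simplified n·log(r) form does NOT apply — only the inside zeros contribute.

I(r) ≈ 4.6176.


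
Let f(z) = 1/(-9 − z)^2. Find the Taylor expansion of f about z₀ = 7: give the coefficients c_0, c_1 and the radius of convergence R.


Let w = z − z₀, so z = z₀ + w.
Then -9 − z = -9 − (z₀ + w) = (-9 − z₀) − w = -16 − w.
f(z) = 1/(-16 − w)^2 = (1/(-16)^2) · (1 − w/(-16))^{−2}.
By the binomial series (1−u)^{−2} = Σ_{n≥0} C(n+1, 1) u^n for |u|<1, with u = w/(-16):
  c_n = C(n+1, 1) / (-16)^(n+2).
  c_0 = 1/(-16)^2 = 1/256.
  c_1 = 2/(-16)^3 = -1/2048.
The series is valid for |w/d| < 1, i.e. |z − z₀| < |d|.
Radius of convergence: R = |-9 − z₀| = |-16| = 16 (distance from z₀ to the singularity z = -9).

c_0 = 1/256, c_1 = -1/2048; R = 16.


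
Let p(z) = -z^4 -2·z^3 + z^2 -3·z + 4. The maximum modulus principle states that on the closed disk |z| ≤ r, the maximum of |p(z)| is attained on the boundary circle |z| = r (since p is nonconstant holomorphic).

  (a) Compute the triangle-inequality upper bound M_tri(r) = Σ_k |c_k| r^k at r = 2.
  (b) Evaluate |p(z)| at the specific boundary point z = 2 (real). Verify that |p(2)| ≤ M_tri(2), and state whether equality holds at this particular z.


Coefficients: c_0 = 4, c_1 = -3, c_2 = 1, c_3 = -2, c_4 = -1. Radius r = 2.
Part (a). Triangle bound: M_tri(r) = Σ_k |c_k| r^k
  = |4|·2^0 + |-3|·2^1 + |1|·2^2 + |-2|·2^3 + |-1|·2^4
  = 4 + 6 + 4 + 16 + 16 = 46.
This bounds M(r) := max_{|z|=r} |p(z)| from above; equality holds iff all terms c_k z^k can be made to align in phase at a single z on |z|=r.
Part (b). At z = 2 (real, on the circle |z| = r):
  p(2) = (4)·2^0 + (-3)·2^1 + (1)·2^2 + (-2)·2^3 + (-1)·2^4 = -30.
  |p(2)| = 30.
Check: |p(2)| = 30 ≤ 46 = M_tri(2). ✓ Equality does not hold at z = 2 (the coefficients have mixed signs, so the terms do not all align in phase there).

M_tri(2) = 46; |p(2)| = 30; equality at z=2: no.


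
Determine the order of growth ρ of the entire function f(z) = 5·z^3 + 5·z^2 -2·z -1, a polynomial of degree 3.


|f(z)| ≤ Σ|c_k|·r^k = O(r^3) as r → ∞. Polynomial growth is O(e^{r^ε}) for every ε > 0 (since r^3/e^{r^ε} → 0), so ρ ≤ ε for all ε > 0, i.e. ρ = 0. Every nonconstant polynomial has order 0.
Therefore ρ = 0.

Order ρ = 0.


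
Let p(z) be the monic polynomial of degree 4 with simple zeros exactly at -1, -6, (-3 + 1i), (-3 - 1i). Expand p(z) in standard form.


The polynomial is p(z) = ∏_{α ∈ S} (z − α), where S = {-1, -6, (-3 + 1i), (-3 - 1i)}.
Expanding the product yields: p(z) = z^4 + 13·z^3 + 58·z^2 + 106·z + 60.
Note conjugate pairs combine to real quadratics: (z − (-3+1i))(z − (-3−1i)) = z² + 6z + 10.
The resulting polynomial has degree 4 and real coefficients as required.

p(z) = z^4 + 13·z^3 + 58·z^2 + 106·z + 60.


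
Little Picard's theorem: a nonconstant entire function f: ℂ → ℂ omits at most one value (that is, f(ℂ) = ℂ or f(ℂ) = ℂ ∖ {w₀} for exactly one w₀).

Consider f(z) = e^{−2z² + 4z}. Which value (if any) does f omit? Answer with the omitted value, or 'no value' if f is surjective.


Little Picard bounds the complement of f(ℂ) to at most one point.
The exponent g(z) = −2z² + 4z is a nonconstant polynomial, hence surjective onto ℂ. So e^{g(z)} takes every value in {e^w : w ∈ ℂ} = ℂ ∖ {0}. Adding 0 shifts the range to ℂ ∖ {0}. f omits exactly 0.

Omitted value: 0.


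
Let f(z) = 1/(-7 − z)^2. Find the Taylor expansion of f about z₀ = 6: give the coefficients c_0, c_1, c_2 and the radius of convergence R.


Let w = z − z₀, so z = z₀ + w.
Then -7 − z = -7 − (z₀ + w) = (-7 − z₀) − w = -13 − w.
f(z) = 1/(-13 − w)^2 = (1/(-13)^2) · (1 − w/(-13))^{−2}.
By the binomial series (1−u)^{−2} = Σ_{n≥0} C(n+1, 1) u^n for |u|<1, with u = w/(-13):
  c_n = C(n+1, 1) / (-13)^(n+2).
  c_0 = 1/(-13)^2 = 1/169.
  c_1 = 2/(-13)^3 = -2/2197.
  c_2 = 3/(-13)^4 = 3/28561.
The series is valid for |w/d| < 1, i.e. |z − z₀| < |d|.
Radius of convergence: R = |-7 − z₀| = |-13| = 13 (distance from z₀ to the singularity z = -7).

c_0 = 1/169, c_1 = -2/2197, c_2 = 3/28561; R = 13.


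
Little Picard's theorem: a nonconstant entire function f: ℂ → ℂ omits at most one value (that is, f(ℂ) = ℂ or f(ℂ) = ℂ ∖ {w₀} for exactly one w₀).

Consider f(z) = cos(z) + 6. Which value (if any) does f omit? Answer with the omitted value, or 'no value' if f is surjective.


Little Picard bounds the complement of f(ℂ) to at most one point.
cos is entire and surjective onto ℂ: for every w ∈ ℂ, cos(ζ) = w has a solution ζ ∈ ℂ (e.g., via the complex inverse arccos). With ζ = z this gives z = ζ/(1). Then 1·cos(z) takes every value in 1·ℂ = ℂ, and adding 6 is a bijection of ℂ. So f is surjective and omits no value. (Note: only on the real line is cos bounded by [−1, 1].)

Omitted value: no value.


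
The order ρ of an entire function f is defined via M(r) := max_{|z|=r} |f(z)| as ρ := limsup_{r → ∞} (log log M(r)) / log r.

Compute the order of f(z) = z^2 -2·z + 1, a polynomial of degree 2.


|f(z)| ≤ Σ|c_k|·r^k = O(r^2) as r → ∞. Polynomial growth is O(e^{r^ε}) for every ε > 0 (since r^2/e^{r^ε} → 0), so ρ ≤ ε for all ε > 0, i.e. ρ = 0. Every nonconstant polynomial has order 0.
Therefore ρ = 0.

Order ρ = 0.


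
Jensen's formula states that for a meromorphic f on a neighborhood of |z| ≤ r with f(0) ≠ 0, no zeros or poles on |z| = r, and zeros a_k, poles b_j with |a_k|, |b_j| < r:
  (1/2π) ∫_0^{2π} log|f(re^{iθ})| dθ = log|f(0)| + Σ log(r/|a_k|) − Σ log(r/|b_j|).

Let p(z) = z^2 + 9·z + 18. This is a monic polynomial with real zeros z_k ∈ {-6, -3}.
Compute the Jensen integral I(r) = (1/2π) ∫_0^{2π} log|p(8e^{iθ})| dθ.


Zeros: -6, -3; r = 8.
Inside |z| < r: -6, -3. Outside (|z| ≥ r): ∅.
p(0) = 18, so log|p(0)| = log(18) = 2.8904.
Apply Jensen: I(r) = log|p(0)| + Σ_k log(r/|z_k|), summed over zeros inside |z| < r.
  log(r/|z_k|) for z_k = -6: log(8/6) = 0.2877
  log(r/|z_k|) for z_k = -3: log(8/3) = 0.9808
Sum over inside zeros: 1.2685.
I(r) = log|p(0)| + (inside sum) = 2.8904 + 1.2685 = 4.1589.
Closed form (all zeros inside, monic): I(r) = n·log(r) = 2·log(8) = 4.1589. ✓

I(r) ≈ 4.1589.


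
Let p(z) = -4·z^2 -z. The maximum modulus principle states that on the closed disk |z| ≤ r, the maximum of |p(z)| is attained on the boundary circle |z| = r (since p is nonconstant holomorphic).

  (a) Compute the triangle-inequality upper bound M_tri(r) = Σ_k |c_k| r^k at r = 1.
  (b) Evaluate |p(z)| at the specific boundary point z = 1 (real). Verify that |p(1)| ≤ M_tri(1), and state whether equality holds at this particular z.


Coefficients: c_0 = 0, c_1 = -1, c_2 = -4. Radius r = 1.
Part (a). Triangle bound: M_tri(r) = Σ_k |c_k| r^k
  = |0|·1^0 + |-1|·1^1 + |-4|·1^2
  = 0 + 1 + 4 = 5.
This bounds M(r) := max_{|z|=r} |p(z)| from above; equality holds iff all terms c_k z^k can be made to align in phase at a single z on |z|=r.
Part (b). At z = 1 (real, on the circle |z| = r):
  p(1) = (0)·1^0 + (-1)·1^1 + (-4)·1^2 = -5.
  |p(1)| = 5.
Since all nonzero coefficients share the same sign, |p(1)| = 5 = M_tri(1); the triangle bound is attained at z = 1, so in fact M(r) = 5.

M_tri(1) = 5; |p(1)| = 5; equality at z=1: yes.


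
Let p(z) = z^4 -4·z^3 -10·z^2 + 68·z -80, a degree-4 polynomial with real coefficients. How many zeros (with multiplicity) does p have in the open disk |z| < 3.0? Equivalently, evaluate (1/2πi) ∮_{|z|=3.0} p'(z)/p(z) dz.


The zeros of p are: 2, (3 + 1i), (3 - 1i), -4.
Their magnitudes are: 2, 3.162, 3.162, 4.
Zeros with |z| < R = 3.0: 2.
Count = 1.
By the argument principle, (1/2πi) ∮_{|z|=R} p'(z)/p(z) dz equals exactly this count.

Number of zeros inside |z| < 3.0: 1.


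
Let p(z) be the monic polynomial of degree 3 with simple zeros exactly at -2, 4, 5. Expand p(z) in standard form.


The polynomial is p(z) = ∏_{α ∈ S} (z − α), where S = {-2, 4, 5}.
Expanding the product yields: p(z) = z^3 -7·z^2 + 2·z + 40.
The resulting polynomial has degree 3 and real coefficients as required.

p(z) = z^3 -7·z^2 + 2·z + 40.


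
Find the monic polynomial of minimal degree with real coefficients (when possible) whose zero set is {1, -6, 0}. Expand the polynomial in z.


The polynomial is p(z) = ∏_{α ∈ S} (z − α), where S = {1, -6, 0}.
Expanding the product yields: p(z) = z^3 + 5·z^2 -6·z.
The resulting polynomial has degree 3 and real coefficients as required.

p(z) = z^3 + 5·z^2 -6·z.


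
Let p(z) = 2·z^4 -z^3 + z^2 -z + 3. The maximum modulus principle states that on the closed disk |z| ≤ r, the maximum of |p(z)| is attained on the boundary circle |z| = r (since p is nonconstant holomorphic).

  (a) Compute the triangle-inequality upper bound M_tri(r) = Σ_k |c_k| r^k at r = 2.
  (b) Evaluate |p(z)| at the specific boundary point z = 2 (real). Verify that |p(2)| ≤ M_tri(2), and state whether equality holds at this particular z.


Coefficients: c_0 = 3, c_1 = -1, c_2 = 1, c_3 = -1, c_4 = 2. Radius r = 2.
Part (a). Triangle bound: M_tri(r) = Σ_k |c_k| r^k
  = |3|·2^0 + |-1|·2^1 + |1|·2^2 + |-1|·2^3 + |2|·2^4
  = 3 + 2 + 4 + 8 + 32 = 49.
This bounds M(r) := max_{|z|=r} |p(z)| from above; equality holds iff all terms c_k z^k can be made to align in phase at a single z on |z|=r.
Part (b). At z = 2 (real, on the circle |z| = r):
  p(2) = (3)·2^0 + (-1)·2^1 + (1)·2^2 + (-1)·2^3 + (2)·2^4 = 29.
  |p(2)| = 29.
Check: |p(2)| = 29 ≤ 49 = M_tri(2). ✓ Equality does not hold at z = 2 (the coefficients have mixed signs, so the terms do not all align in phase there).

M_tri(2) = 49; |p(2)| = 29; equality at z=2: no.


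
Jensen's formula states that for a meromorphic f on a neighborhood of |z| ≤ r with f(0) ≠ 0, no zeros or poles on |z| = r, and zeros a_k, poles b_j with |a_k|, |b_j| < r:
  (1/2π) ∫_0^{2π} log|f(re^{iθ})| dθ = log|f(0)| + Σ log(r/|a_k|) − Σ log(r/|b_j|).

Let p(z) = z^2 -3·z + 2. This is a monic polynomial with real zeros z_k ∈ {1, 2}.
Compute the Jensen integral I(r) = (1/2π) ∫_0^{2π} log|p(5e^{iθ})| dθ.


Zeros: 1, 2; r = 5.
Inside |z| < r: 1, 2. Outside (|z| ≥ r): ∅.
p(0) = 2, so log|p(0)| = log(2) = 0.6931.
Apply Jensen: I(r) = log|p(0)| + Σ_k log(r/|z_k|), summed over zeros inside |z| < r.
  log(r/|z_k|) for z_k = 1: log(5/1) = 1.6094
  log(r/|z_k|) for z_k = 2: log(5/2) = 0.9163
Sum over inside zeros: 2.5257.
I(r) = log|p(0)| + (inside sum) = 0.6931 + 2.5257 = 3.2189.
Closed form (all zeros inside, monic): I(r) = n·log(r) = 2·log(5) = 3.2189. ✓

I(r) ≈ 3.2189.


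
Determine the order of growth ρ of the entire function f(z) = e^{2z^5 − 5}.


|e^{2z^5 − 5}| = e^{Re(2·z^5) + -5} ≤ e^{2|z|^5 + -5} = e^{2r^5 + -5} on |z| = r, so ρ ≤ 5. Choosing z on |z|=r so that 2·z^5 is real positive (always possible by picking arg z appropriately) gives |f(z)| = e^{2r^5 + -5}, matching the bound. The additive constant -5 does not affect log log M(r) ~ 5·log r. Hence ρ = 5.
Therefore ρ = 5.

Order ρ = 5.


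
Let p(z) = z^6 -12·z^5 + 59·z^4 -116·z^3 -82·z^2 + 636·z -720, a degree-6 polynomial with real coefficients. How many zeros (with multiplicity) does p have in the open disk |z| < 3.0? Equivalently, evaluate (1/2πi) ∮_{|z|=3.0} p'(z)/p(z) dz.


The zeros of p are: (3 + 3i), (3 - 3i), -2, 4, (2 + 1i), (2 - 1i).
Their magnitudes are: 4.243, 4.243, 2, 4, 2.236, 2.236.
Zeros with |z| < R = 3.0: -2, (2 + 1i), (2 - 1i).
Count = 3.
By the argument principle, (1/2πi) ∮_{|z|=R} p'(z)/p(z) dz equals exactly this count.

Number of zeros inside |z| < 3.0: 3.


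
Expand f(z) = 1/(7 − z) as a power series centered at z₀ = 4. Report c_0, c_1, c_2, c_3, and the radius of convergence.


Let w = z − z₀, so z = z₀ + w.
Then 7 − z = 7 − (z₀ + w) = (7 − z₀) − w = 3 − w.
f(z) = 1/(3 − w) = (1/(3)) · 1/(1 − w/(3)) = Σ_{n≥0} w^n / (3)^(n+1).
So c_n = 1/(3)^(n+1):
  c_0 = 1/(3)^1 = 1/3.
  c_1 = 1/(3)^2 = 1/9.
  c_2 = 1/(3)^3 = 1/27.
  c_3 = 1/(3)^4 = 1/81.
The series is valid for |w/d| < 1, i.e. |z − z₀| < |d|.
Radius of convergence: R = |7 − z₀| = |3| = 3 (distance from z₀ to the singularity z = 7).

c_0 = 1/3, c_1 = 1/9, c_2 = 1/27, c_3 = 1/81; R = 3.


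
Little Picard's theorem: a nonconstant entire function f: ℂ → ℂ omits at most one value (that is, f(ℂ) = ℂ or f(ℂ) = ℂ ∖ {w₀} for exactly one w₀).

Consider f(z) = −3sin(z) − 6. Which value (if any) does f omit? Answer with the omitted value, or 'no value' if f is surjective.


Little Picard bounds the complement of f(ℂ) to at most one point.
sin is entire and surjective onto ℂ: for every w ∈ ℂ, sin(ζ) = w has a solution ζ ∈ ℂ (e.g., via the complex inverse arcsin). With ζ = z this gives z = ζ/(1). Then -3·sin(z) takes every value in -3·ℂ = ℂ, and adding -6 is a bijection of ℂ. So f is surjective and omits no value. (Note: only on the real line is sin bounded by [−1, 1].)

Omitted value: no value.


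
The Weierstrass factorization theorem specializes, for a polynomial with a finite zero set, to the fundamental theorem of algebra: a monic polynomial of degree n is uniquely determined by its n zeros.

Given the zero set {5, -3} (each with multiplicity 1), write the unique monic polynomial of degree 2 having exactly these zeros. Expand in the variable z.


The polynomial is p(z) = ∏_{α ∈ S} (z − α), where S = {5, -3}.
Expanding the product yields: p(z) = z^2 -2·z -15.
The resulting polynomial has degree 2 and real coefficients as required.

p(z) = z^2 -2·z -15.


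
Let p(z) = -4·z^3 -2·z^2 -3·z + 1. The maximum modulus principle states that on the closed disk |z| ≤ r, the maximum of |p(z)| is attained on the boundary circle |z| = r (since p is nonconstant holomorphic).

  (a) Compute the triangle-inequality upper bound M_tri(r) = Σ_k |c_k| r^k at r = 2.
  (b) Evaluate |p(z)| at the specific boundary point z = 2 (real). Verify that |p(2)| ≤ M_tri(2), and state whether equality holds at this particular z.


Coefficients: c_0 = 1, c_1 = -3, c_2 = -2, c_3 = -4. Radius r = 2.
Part (a). Triangle bound: M_tri(r) = Σ_k |c_k| r^k
  = |1|·2^0 + |-3|·2^1 + |-2|·2^2 + |-4|·2^3
  = 1 + 6 + 8 + 32 = 47.
This bounds M(r) := max_{|z|=r} |p(z)| from above; equality holds iff all terms c_k z^k can be made to align in phase at a single z on |z|=r.
Part (b). At z = 2 (real, on the circle |z| = r):
  p(2) = (1)·2^0 + (-3)·2^1 + (-2)·2^2 + (-4)·2^3 = -45.
  |p(2)| = 45.
Check: |p(2)| = 45 ≤ 47 = M_tri(2). ✓ Equality does not hold at z = 2 (the coefficients have mixed signs, so the terms do not all align in phase there).

M_tri(2) = 47; |p(2)| = 45; equality at z=2: no.


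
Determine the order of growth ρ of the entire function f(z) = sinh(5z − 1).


sinh(w) is a linear combination of e^{iw} and e^{−iw} (or e^w, e^{−w} in the hyperbolic case), so |sinh(w)| ≤ e^{|w|}. With w = 5z − 1, |w| ≤ 5|z| + 1 = 5r + 1 on |z| = r, giving M(r) ≤ e^{5r + 1}, so ρ ≤ 1. On a suitable ray (z = it for sin/cos; z = t for sinh/cosh, t real → ∞), |sinh(5z − 1)| grows like e^{5|t|}/2, so ρ ≥ 1. Hence ρ = 1.
Therefore ρ = 1.

Order ρ = 1.


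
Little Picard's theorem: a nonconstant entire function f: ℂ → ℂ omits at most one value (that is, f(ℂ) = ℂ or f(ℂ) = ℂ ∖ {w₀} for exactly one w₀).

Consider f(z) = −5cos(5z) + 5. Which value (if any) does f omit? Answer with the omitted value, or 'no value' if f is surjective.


Little Picard bounds the complement of f(ℂ) to at most one point.
cos is entire and surjective onto ℂ: for every w ∈ ℂ, cos(ζ) = w has a solution ζ ∈ ℂ (e.g., via the complex inverse arccos). With ζ = 5z this gives z = ζ/(5). Then -5·cos(5z) takes every value in -5·ℂ = ℂ, and adding 5 is a bijection of ℂ. So f is surjective and omits no value. (Note: only on the real line is cos bounded by [−1, 1].)

Omitted value: no value.


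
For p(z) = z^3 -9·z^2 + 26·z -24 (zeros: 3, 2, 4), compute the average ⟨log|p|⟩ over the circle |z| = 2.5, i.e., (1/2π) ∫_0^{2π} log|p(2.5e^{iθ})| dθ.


Zeros: 2, 3, 4; r = 2.5.
Inside |z| < r: 2. Outside (|z| ≥ r): 3, 4.
p(0) = -24, so log|p(0)| = log(24) = 3.1781.
Apply Jensen: I(r) = log|p(0)| + Σ_k log(r/|z_k|), summed over zeros inside |z| < r.
  log(r/|z_k|) for z_k = 2: log(2.5/2) = 0.2231
  Outside zeros (3, 4) contribute nothing to the Jensen sum.
Sum over inside zeros: 0.2231.
I(r) = log|p(0)| + (inside sum) = 3.1781 + 0.2231 = 3.4012.
Note: since some zeros are outside |z| ≤ r, the simplified n·log(r) form does NOT apply — only the inside zeros contribute.

I(r) ≈ 3.4012.


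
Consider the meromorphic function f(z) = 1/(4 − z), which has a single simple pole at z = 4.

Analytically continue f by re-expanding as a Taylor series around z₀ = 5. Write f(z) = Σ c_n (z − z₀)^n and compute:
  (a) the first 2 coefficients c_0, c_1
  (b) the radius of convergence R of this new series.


Let w = z − z₀, so z = z₀ + w.
Then 4 − z = 4 − (z₀ + w) = (4 − z₀) − w = -1 − w.
f(z) = 1/(-1 − w) = (1/(-1)) · 1/(1 − w/(-1)) = Σ_{n≥0} w^n / (-1)^(n+1).
So c_n = 1/(-1)^(n+1):
  c_0 = 1/(-1)^1 = -1.
  c_1 = 1/(-1)^2 = 1.
The series is valid for |w/d| < 1, i.e. |z − z₀| < |d|.
Radius of convergence: R = |4 − z₀| = |-1| = 1 (distance from z₀ to the singularity z = 4).

c_0 = -1, c_1 = 1; R = 1.


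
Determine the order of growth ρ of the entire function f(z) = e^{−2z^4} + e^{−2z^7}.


Each summand is entire of order 4 and 7 respectively (as in the single-exponential case). The order of a sum is at most the max of the orders, so ρ ≤ 7. For the lower bound: on |z|=r choose arg z so that -2z^7 is real positive; then |e^{-2z^7}| = e^{2r^7} while |e^{-2z^4}| ≤ e^{2r^4} = o(e^{2r^7}). So |f| ≥ e^{2r^7}(1 − o(1)) and ρ ≥ 7. Hence ρ = max(4, 7) = 7.
Therefore ρ = 7.

Order ρ = 7.


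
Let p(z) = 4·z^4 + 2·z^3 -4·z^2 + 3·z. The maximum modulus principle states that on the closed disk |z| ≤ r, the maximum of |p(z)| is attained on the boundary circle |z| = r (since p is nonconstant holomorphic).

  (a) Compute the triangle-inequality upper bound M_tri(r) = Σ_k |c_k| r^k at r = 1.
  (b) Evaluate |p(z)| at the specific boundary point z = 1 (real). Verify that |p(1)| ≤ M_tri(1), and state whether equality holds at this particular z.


Coefficients: c_0 = 0, c_1 = 3, c_2 = -4, c_3 = 2, c_4 = 4. Radius r = 1.
Part (a). Triangle bound: M_tri(r) = Σ_k |c_k| r^k
  = |0|·1^0 + |3|·1^1 + |-4|·1^2 + |2|·1^3 + |4|·1^4
  = 0 + 3 + 4 + 2 + 4 = 13.
This bounds M(r) := max_{|z|=r} |p(z)| from above; equality holds iff all terms c_k z^k can be made to align in phase at a single z on |z|=r.
Part (b). At z = 1 (real, on the circle |z| = r):
  p(1) = (0)·1^0 + (3)·1^1 + (-4)·1^2 + (2)·1^3 + (4)·1^4 = 5.
  |p(1)| = 5.
Check: |p(1)| = 5 ≤ 13 = M_tri(1). ✓ Equality does not hold at z = 1 (the coefficients have mixed signs, so the terms do not all align in phase there).

M_tri(1) = 13; |p(1)| = 5; equality at z=1: no.


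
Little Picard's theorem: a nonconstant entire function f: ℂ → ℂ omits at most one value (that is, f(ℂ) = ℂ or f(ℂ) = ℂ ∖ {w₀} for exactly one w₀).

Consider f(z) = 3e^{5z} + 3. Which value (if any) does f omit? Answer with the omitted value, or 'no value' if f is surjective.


Little Picard bounds the complement of f(ℂ) to at most one point.
e^{5z} is never zero on ℂ, so 3·e^{5z} takes every value in ℂ ∖ {0}. Adding 3 shifts the range to ℂ ∖ {3}. Thus f omits exactly the value 3.

Omitted value: 3.


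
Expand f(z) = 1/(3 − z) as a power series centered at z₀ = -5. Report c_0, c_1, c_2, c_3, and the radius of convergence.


Let w = z − z₀, so z = z₀ + w.
Then 3 − z = 3 − (z₀ + w) = (3 − z₀) − w = 8 − w.
f(z) = 1/(8 − w) = (1/(8)) · 1/(1 − w/(8)) = Σ_{n≥0} w^n / (8)^(n+1).
So c_n = 1/(8)^(n+1):
  c_0 = 1/(8)^1 = 1/8.
  c_1 = 1/(8)^2 = 1/64.
  c_2 = 1/(8)^3 = 1/512.
  c_3 = 1/(8)^4 = 1/4096.
The series is valid for |w/d| < 1, i.e. |z − z₀| < |d|.
Radius of convergence: R = |3 − z₀| = |8| = 8 (distance from z₀ to the singularity z = 3).

c_0 = 1/8, c_1 = 1/64, c_2 = 1/512, c_3 = 1/4096; R = 8.


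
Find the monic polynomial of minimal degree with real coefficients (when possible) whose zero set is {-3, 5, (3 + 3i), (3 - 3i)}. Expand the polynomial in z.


The polynomial is p(z) = ∏_{α ∈ S} (z − α), where S = {-3, 5, (3 + 3i), (3 - 3i)}.
Expanding the product yields: p(z) = z^4 -8·z^3 + 15·z^2 + 54·z -270.
Note conjugate pairs combine to real quadratics: (z − (3+3i))(z − (3−3i)) = z² − 6z + 18.
The resulting polynomial has degree 4 and real coefficients as required.

p(z) = z^4 -8·z^3 + 15·z^2 + 54·z -270.


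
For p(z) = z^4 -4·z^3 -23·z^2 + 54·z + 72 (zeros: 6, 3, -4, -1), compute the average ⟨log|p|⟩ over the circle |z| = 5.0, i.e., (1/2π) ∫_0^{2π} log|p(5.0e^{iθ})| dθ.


Zeros: -4, -1, 3, 6; r = 5.0.
Inside |z| < r: -4, -1, 3. Outside (|z| ≥ r): 6.
p(0) = 72, so log|p(0)| = log(72) = 4.2767.
Apply Jensen: I(r) = log|p(0)| + Σ_k log(r/|z_k|), summed over zeros inside |z| < r.
  log(r/|z_k|) for z_k = 3: log(5.0/3) = 0.5108
  log(r/|z_k|) for z_k = -4: log(5.0/4) = 0.2231
  log(r/|z_k|) for z_k = -1: log(5.0/1) = 1.6094
  Outside zeros (6) contribute nothing to the Jensen sum.
Sum over inside zeros: 2.3434.
I(r) = log|p(0)| + (inside sum) = 4.2767 + 2.3434 = 6.6201.
Note: since some zeros are outside |z| ≤ r, the simplified n·log(r) form does NOT apply — only the inside zeros contribute.

I(r) ≈ 6.6201.


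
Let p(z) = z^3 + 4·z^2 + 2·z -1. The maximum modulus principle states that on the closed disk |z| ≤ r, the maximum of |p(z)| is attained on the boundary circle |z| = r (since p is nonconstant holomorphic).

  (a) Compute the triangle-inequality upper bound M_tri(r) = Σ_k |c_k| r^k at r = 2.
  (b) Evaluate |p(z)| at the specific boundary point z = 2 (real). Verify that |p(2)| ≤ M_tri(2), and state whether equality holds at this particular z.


Coefficients: c_0 = -1, c_1 = 2, c_2 = 4, c_3 = 1. Radius r = 2.
Part (a). Triangle bound: M_tri(r) = Σ_k |c_k| r^k
  = |-1|·2^0 + |2|·2^1 + |4|·2^2 + |1|·2^3
  = 1 + 4 + 16 + 8 = 29.
This bounds M(r) := max_{|z|=r} |p(z)| from above; equality holds iff all terms c_k z^k can be made to align in phase at a single z on |z|=r.
Part (b). At z = 2 (real, on the circle |z| = r):
  p(2) = (-1)·2^0 + (2)·2^1 + (4)·2^2 + (1)·2^3 = 27.
  |p(2)| = 27.
Check: |p(2)| = 27 ≤ 29 = M_tri(2). ✓ Equality does not hold at z = 2 (the coefficients have mixed signs, so the terms do not all align in phase there).

M_tri(2) = 29; |p(2)| = 27; equality at z=2: no.


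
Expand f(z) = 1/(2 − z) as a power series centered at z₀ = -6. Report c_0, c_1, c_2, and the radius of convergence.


Let w = z − z₀, so z = z₀ + w.
Then 2 − z = 2 − (z₀ + w) = (2 − z₀) − w = 8 − w.
f(z) = 1/(8 − w) = (1/(8)) · 1/(1 − w/(8)) = Σ_{n≥0} w^n / (8)^(n+1).
So c_n = 1/(8)^(n+1):
  c_0 = 1/(8)^1 = 1/8.
  c_1 = 1/(8)^2 = 1/64.
  c_2 = 1/(8)^3 = 1/512.
The series is valid for |w/d| < 1, i.e. |z − z₀| < |d|.
Radius of convergence: R = |2 − z₀| = |8| = 8 (distance from z₀ to the singularity z = 2).

c_0 = 1/8, c_1 = 1/64, c_2 = 1/512; R = 8.


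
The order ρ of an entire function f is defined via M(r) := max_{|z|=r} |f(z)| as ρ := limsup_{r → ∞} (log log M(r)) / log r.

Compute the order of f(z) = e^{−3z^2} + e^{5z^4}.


Each summand is entire of order 2 and 4 respectively (as in the single-exponential case). The order of a sum is at most the max of the orders, so ρ ≤ 4. For the lower bound: on |z|=r choose arg z so that 5z^4 is real positive; then |e^{5z^4}| = e^{5r^4} while |e^{-3z^2}| ≤ e^{3r^2} = o(e^{5r^4}). So |f| ≥ e^{5r^4}(1 − o(1)) and ρ ≥ 4. Hence ρ = max(2, 4) = 4.
Therefore ρ = 4.

Order ρ = 4.


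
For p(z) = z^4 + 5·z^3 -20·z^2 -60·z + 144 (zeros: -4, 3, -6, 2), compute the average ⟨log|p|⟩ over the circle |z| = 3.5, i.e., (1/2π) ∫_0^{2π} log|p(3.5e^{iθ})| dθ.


Zeros: -6, -4, 2, 3; r = 3.5.
Inside |z| < r: 2, 3. Outside (|z| ≥ r): -6, -4.
p(0) = 144, so log|p(0)| = log(144) = 4.9698.
Apply Jensen: I(r) = log|p(0)| + Σ_k log(r/|z_k|), summed over zeros inside |z| < r.
  log(r/|z_k|) for z_k = 3: log(3.5/3) = 0.1542
  log(r/|z_k|) for z_k = 2: log(3.5/2) = 0.5596
  Outside zeros (-6, -4) contribute nothing to the Jensen sum.
Sum over inside zeros: 0.7138.
I(r) = log|p(0)| + (inside sum) = 4.9698 + 0.7138 = 5.6836.
Note: since some zeros are outside |z| ≤ r, the simplified n·log(r) form does NOT apply — only the inside zeros contribute.

I(r) ≈ 5.6836.


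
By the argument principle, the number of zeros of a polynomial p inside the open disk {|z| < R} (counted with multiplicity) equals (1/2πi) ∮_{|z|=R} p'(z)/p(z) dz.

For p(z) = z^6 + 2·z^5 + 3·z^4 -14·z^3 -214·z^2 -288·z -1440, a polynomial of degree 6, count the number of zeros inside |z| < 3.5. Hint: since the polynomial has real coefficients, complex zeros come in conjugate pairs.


The zeros of p are: 4, -4, (-1 + 3i), (-1 - 3i), (0 + 3i), (0 - 3i).
Their magnitudes are: 4, 4, 3.162, 3.162, 3, 3.
Zeros with |z| < R = 3.5: (-1 + 3i), (-1 - 3i), (0 + 3i), (0 - 3i).
Count = 4.
By the argument principle, (1/2πi) ∮_{|z|=R} p'(z)/p(z) dz equals exactly this count.

Number of zeros inside |z| < 3.5: 4.


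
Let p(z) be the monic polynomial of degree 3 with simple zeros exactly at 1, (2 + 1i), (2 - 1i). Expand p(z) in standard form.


The polynomial is p(z) = ∏_{α ∈ S} (z − α), where S = {1, (2 + 1i), (2 - 1i)}.
Expanding the product yields: p(z) = z^3 -5·z^2 + 9·z -5.
Note conjugate pairs combine to real quadratics: (z − (2+1i))(z − (2−1i)) = z² − 4z + 5.
The resulting polynomial has degree 3 and real coefficients as required.

p(z) = z^3 -5·z^2 + 9·z -5.


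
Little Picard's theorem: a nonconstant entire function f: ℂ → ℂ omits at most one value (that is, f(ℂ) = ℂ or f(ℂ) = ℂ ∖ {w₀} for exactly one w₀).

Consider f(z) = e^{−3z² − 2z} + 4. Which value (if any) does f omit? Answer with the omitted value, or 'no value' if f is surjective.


Little Picard bounds the complement of f(ℂ) to at most one point.
The exponent g(z) = −3z² − 2z is a nonconstant polynomial, hence surjective onto ℂ. So e^{g(z)} takes every value in {e^w : w ∈ ℂ} = ℂ ∖ {0}. Adding 4 shifts the range to ℂ ∖ {4}. f omits exactly 4.

Omitted value: 4.


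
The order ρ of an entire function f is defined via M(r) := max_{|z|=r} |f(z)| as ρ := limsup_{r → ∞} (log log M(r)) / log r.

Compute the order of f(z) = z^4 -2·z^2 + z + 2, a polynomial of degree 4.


|f(z)| ≤ Σ|c_k|·r^k = O(r^4) as r → ∞. Polynomial growth is O(e^{r^ε}) for every ε > 0 (since r^4/e^{r^ε} → 0), so ρ ≤ ε for all ε > 0, i.e. ρ = 0. Every nonconstant polynomial has order 0.
Therefore ρ = 0.

Order ρ = 0.


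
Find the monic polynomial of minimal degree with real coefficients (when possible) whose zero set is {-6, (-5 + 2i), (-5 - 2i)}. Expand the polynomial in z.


The polynomial is p(z) = ∏_{α ∈ S} (z − α), where S = {-6, (-5 + 2i), (-5 - 2i)}.
Expanding the product yields: p(z) = z^3 + 16·z^2 + 89·z + 174.
Note conjugate pairs combine to real quadratics: (z − (-5+2i))(z − (-5−2i)) = z² + 10z + 29.
The resulting polynomial has degree 3 and real coefficients as required.

p(z) = z^3 + 16·z^2 + 89·z + 174.


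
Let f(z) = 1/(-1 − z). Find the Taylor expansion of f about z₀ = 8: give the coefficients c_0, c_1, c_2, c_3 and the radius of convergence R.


Let w = z − z₀, so z = z₀ + w.
Then -1 − z = -1 − (z₀ + w) = (-1 − z₀) − w = -9 − w.
f(z) = 1/(-9 − w) = (1/(-9)) · 1/(1 − w/(-9)) = Σ_{n≥0} w^n / (-9)^(n+1).
So c_n = 1/(-9)^(n+1):
  c_0 = 1/(-9)^1 = -1/9.
  c_1 = 1/(-9)^2 = 1/81.
  c_2 = 1/(-9)^3 = -1/729.
  c_3 = 1/(-9)^4 = 1/6561.
The series is valid for |w/d| < 1, i.e. |z − z₀| < |d|.
Radius of convergence: R = |-1 − z₀| = |-9| = 9 (distance from z₀ to the singularity z = -1).

c_0 = -1/9, c_1 = 1/81, c_2 = -1/729, c_3 = 1/6561; R = 9.


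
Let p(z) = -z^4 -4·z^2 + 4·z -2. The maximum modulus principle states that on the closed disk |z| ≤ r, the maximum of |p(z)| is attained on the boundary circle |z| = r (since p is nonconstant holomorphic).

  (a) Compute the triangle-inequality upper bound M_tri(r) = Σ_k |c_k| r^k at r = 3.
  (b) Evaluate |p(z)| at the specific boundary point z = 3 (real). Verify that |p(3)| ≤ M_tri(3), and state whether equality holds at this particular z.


Coefficients: c_0 = -2, c_1 = 4, c_2 = -4, c_3 = 0, c_4 = -1. Radius r = 3.
Part (a). Triangle bound: M_tri(r) = Σ_k |c_k| r^k
  = |-2|·3^0 + |4|·3^1 + |-4|·3^2 + |0|·3^3 + |-1|·3^4
  = 2 + 12 + 36 + 0 + 81 = 131.
This bounds M(r) := max_{|z|=r} |p(z)| from above; equality holds iff all terms c_k z^k can be made to align in phase at a single z on |z|=r.
Part (b). At z = 3 (real, on the circle |z| = r):
  p(3) = (-2)·3^0 + (4)·3^1 + (-4)·3^2 + (0)·3^3 + (-1)·3^4 = -107.
  |p(3)| = 107.
Check: |p(3)| = 107 ≤ 131 = M_tri(3). ✓ Equality does not hold at z = 3 (the coefficients have mixed signs, so the terms do not all align in phase there).

M_tri(3) = 131; |p(3)| = 107; equality at z=3: no.


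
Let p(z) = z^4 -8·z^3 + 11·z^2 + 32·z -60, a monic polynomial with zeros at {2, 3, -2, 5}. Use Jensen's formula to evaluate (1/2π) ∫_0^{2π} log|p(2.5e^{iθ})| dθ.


Zeros: -2, 2, 3, 5; r = 2.5.
Inside |z| < r: -2, 2. Outside (|z| ≥ r): 3, 5.
p(0) = -60, so log|p(0)| = log(60) = 4.0943.
Apply Jensen: I(r) = log|p(0)| + Σ_k log(r/|z_k|), summed over zeros inside |z| < r.
  log(r/|z_k|) for z_k = 2: log(2.5/2) = 0.2231
  log(r/|z_k|) for z_k = -2: log(2.5/2) = 0.2231
  Outside zeros (3, 5) contribute nothing to the Jensen sum.
Sum over inside zeros: 0.4463.
I(r) = log|p(0)| + (inside sum) = 4.0943 + 0.4463 = 4.5406.
Note: since some zeros are outside |z| ≤ r, the simplified n·log(r) form does NOT apply — only the inside zeros contribute.

I(r) ≈ 4.5406.


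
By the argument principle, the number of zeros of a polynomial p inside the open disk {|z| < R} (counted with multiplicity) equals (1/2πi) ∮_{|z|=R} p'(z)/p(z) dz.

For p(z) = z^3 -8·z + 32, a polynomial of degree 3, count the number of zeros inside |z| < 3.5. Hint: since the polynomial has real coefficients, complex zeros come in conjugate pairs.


The zeros of p are: (2 + 2i), (2 - 2i), -4.
Their magnitudes are: 2.828, 2.828, 4.
Zeros with |z| < R = 3.5: (2 + 2i), (2 - 2i).
Count = 2.
By the argument principle, (1/2πi) ∮_{|z|=R} p'(z)/p(z) dz equals exactly this count.

Number of zeros inside |z| < 3.5: 2.


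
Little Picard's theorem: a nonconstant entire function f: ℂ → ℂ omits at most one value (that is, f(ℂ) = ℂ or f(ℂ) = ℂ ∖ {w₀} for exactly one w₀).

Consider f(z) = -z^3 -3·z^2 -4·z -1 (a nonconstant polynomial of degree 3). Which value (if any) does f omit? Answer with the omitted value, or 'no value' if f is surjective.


Little Picard bounds the complement of f(ℂ) to at most one point.
For every w ∈ ℂ, the equation p(z) − w = 0 is a nonconstant polynomial in z and hence has at least one root by the fundamental theorem of algebra. So p is surjective onto ℂ, omitting no value.

Omitted value: no value.


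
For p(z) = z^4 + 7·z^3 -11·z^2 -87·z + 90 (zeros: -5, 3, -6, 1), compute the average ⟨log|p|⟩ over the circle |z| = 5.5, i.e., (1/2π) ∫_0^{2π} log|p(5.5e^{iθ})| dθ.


Zeros: -6, -5, 1, 3; r = 5.5.
Inside |z| < r: -5, 1, 3. Outside (|z| ≥ r): -6.
p(0) = 90, so log|p(0)| = log(90) = 4.4998.
Apply Jensen: I(r) = log|p(0)| + Σ_k log(r/|z_k|), summed over zeros inside |z| < r.
  log(r/|z_k|) for z_k = -5: log(5.5/5) = 0.0953
  log(r/|z_k|) for z_k = 3: log(5.5/3) = 0.6061
  log(r/|z_k|) for z_k = 1: log(5.5/1) = 1.7047
  Outside zeros (-6) contribute nothing to the Jensen sum.
Sum over inside zeros: 2.4062.
I(r) = log|p(0)| + (inside sum) = 4.4998 + 2.4062 = 6.9060.
Note: since some zeros are outside |z| ≤ r, the simplified n·log(r) form does NOT apply — only the inside zeros contribute.

I(r) ≈ 6.9060.


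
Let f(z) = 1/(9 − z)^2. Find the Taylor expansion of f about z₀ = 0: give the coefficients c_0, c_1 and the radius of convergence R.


Let w = z − z₀, so z = z₀ + w.
Then 9 − z = 9 − (z₀ + w) = (9 − z₀) − w = 9 − w.
f(z) = 1/(9 − w)^2 = (1/(9)^2) · (1 − w/(9))^{−2}.
By the binomial series (1−u)^{−2} = Σ_{n≥0} C(n+1, 1) u^n for |u|<1, with u = w/(9):
  c_n = C(n+1, 1) / (9)^(n+2).
  c_0 = 1/(9)^2 = 1/81.
  c_1 = 2/(9)^3 = 2/729.
The series is valid for |w/d| < 1, i.e. |z − z₀| < |d|.
Radius of convergence: R = |9 − z₀| = |9| = 9 (distance from z₀ to the singularity z = 9).

c_0 = 1/81, c_1 = 2/729; R = 9.
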